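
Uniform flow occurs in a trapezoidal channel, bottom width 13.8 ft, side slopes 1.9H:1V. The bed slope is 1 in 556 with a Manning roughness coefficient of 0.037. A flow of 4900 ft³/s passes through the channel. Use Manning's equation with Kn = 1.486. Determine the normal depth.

y_n = 15.8 ft

Manning's equation rearranged: A R^(2/3) = nQ / (1.486·√S) = 0.037 × 4900 / (1.486 × √0.001799) = 2877.
At y = 11.4 ft: A R^(2/3) = 1400 — too small.
At y = 18.1 ft: A R^(2/3) = 3921 — too large.
At y = 15.8 ft: A R^(2/3) = 2879 — close enough.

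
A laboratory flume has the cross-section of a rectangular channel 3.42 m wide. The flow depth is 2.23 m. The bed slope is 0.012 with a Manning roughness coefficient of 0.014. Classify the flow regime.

Flow area A = b·y = 3.42 × 2.23 = 7.627 m². Wetted perimeter P = b + 2y = 3.42 + 2×2.23 = 7.88 m.
Hydraulic radius R = A/P = 7.627/7.88 = 0.9678 m.
V = (1/n) R^(2/3) √S = (1/0.014) × 0.9678^(2/3) × √0.012 = 7.656 m/s. Hydraulic depth D_h = A/T = 7.627/3.42 = 2.23 m.
Froude number Fr = V/√(g·D_h) = 7.656/√(9.81×2.23) = 1.64, which is greater than 1, so the flow is supercritical.

supercritical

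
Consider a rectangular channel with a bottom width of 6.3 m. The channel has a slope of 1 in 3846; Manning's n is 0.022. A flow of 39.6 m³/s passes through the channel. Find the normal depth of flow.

Manning's equation rearranged: A R^(2/3) = nQ / (1·√S) = 0.022 × 39.6 / (√0.00026) = 54.03.
At y = 6.3 m: A R^(2/3) = 65.09 — over.
At y = 3.89 m: A R^(2/3) = 35.46 — short.
At y = 5.42 m: A R^(2/3) = 54.06 — close enough.

y_n = 5.42 m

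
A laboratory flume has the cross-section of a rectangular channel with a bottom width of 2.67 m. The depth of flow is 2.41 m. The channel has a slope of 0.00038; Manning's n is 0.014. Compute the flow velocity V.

Flow area A = b·y = 2.67 × 2.41 = 6.435 m². Wetted perimeter P = b + 2y = 2.67 + 2×2.41 = 7.49 m.
Hydraulic radius R = A/P = 6.435/7.49 = 0.8591 m.
From Manning's equation, V = (1/n) R^(2/3) S^(1/2) = (1/0.014) × 0.8591^(2/3) × 0.00038^(1/2) = 1.26 m/s.

V = 1.26 m/s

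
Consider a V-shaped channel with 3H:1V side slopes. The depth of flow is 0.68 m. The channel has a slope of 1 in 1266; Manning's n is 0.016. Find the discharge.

Q = 1.15 m³/s

For a triangular section with side slope z = 3: A = zy² = 3×0.68² = 1.387 m²; P = 2y√(1+z²) = 2×0.68×3.162 = 4.301 m.
Hydraulic radius R = A/P = 1.387/4.301 = 0.3226 m.
Manning's equation: Q = (1/n) A R^(2/3) S^(1/2) = (1/0.016) × 1.387 × 0.3226^(2/3) × 0.0007899^(1/2) = 1.15 m³/s.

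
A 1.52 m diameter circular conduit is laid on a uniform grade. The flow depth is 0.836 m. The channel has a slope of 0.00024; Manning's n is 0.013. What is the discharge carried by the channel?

Q = 0.664 m³/s

For a circular section of diameter D = 1.52 m at depth y = 0.836 m, the central angle is θ = 2 arccos(1 − 2y/D) = 3.342 rad. Then A = (D²/8)(θ − sin θ) = 1.023 m² and P = Dθ/2 = 2.54 m.
Hydraulic radius R = A/P = 1.023/2.54 = 0.4026 m.
Manning's equation: Q = (1/n) A R^(2/3) S^(1/2) = (1/0.013) × 1.023 × 0.4026^(2/3) × 0.00024^(1/2) = 0.664 m³/s.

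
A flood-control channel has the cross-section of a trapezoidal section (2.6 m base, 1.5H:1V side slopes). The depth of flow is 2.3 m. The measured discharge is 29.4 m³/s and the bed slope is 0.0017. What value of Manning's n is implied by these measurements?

With bottom width b = 2.6 m and side slope z = 1.5: A = (b + zy)y = (2.6 + 1.5×2.3)×2.3 = 13.91 m²; P = b + 2y√(1+z²) = 2.6 + 2×2.3×1.803 = 10.89 m.
Hydraulic radius R = A/P = 13.91/10.89 = 1.277 m.
Rearranging Manning's equation: n = (1/Q) A R^(2/3) S^(1/2) = (1/29.4) × 13.91 × 1.277^(2/3) × √0.0017 = 0.023.

n = 0.023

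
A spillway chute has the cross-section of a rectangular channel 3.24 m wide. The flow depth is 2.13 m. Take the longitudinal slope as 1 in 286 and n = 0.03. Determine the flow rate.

Q = 12.9 m³/s

Flow area A = b·y = 3.24 × 2.13 = 6.901 m². Wetted perimeter P = b + 2y = 3.24 + 2×2.13 = 7.5 m.
Hydraulic radius R = A/P = 6.901/7.5 = 0.9202 m.
Manning's equation: Q = (1/n) A R^(2/3) S^(1/2) = (1/0.03) × 6.901 × 0.9202^(2/3) × 0.003497^(1/2) = 12.9 m³/s.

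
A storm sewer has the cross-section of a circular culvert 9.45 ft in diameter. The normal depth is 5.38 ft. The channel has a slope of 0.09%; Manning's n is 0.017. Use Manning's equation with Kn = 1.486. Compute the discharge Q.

For a circular section of diameter D = 9.45 ft at depth y = 5.38 ft, the central angle is θ = 2 arccos(1 − 2y/D) = 3.42 rad. Then A = (D²/8)(θ − sin θ) = 41.24 ft² and P = Dθ/2 = 16.16 ft.
Hydraulic radius R = A/P = 41.24/16.16 = 2.552 ft.
Manning's equation: Q = (1.486/n) A R^(2/3) S^(1/2) = (1.486/0.017) × 41.24 × 2.552^(2/3) × 0.0009^(1/2) = 202 ft³/s.

Q = 202 ft³/s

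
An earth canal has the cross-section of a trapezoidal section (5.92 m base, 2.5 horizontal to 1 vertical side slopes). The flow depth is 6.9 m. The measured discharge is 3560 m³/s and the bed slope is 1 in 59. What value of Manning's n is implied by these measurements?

With bottom width b = 5.92 m and side slope z = 2.5: A = (b + zy)y = (5.92 + 2.5×6.9)×6.9 = 159.9 m²; P = b + 2y√(1+z²) = 5.92 + 2×6.9×2.693 = 43.08 m.
Hydraulic radius R = A/P = 159.9/43.08 = 3.711 m.
Rearranging Manning's equation: n = (1/Q) A R^(2/3) S^(1/2) = (1/3560) × 159.9 × 3.711^(2/3) × √0.01695 = 0.014.

n = 0.014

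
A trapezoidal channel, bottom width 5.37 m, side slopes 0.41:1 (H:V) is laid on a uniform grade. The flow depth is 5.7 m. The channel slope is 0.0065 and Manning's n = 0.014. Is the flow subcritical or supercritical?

With bottom width b = 5.37 m and side slope z = 0.41: A = (b + zy)y = (5.37 + 0.41×5.7)×5.7 = 43.93 m²; P = b + 2y√(1+z²) = 5.37 + 2×5.7×1.081 = 17.69 m.
Hydraulic radius R = A/P = 43.93/17.69 = 2.483 m.
V = (1/n) R^(2/3) √S = (1/0.014) × 2.483^(2/3) × √0.0065 = 10.56 m/s. Hydraulic depth D_h = A/T = 43.93/10.04 = 4.374 m.
Froude number Fr = V/√(g·D_h) = 10.56/√(9.81×4.374) = 1.61, which is greater than 1, so the flow is supercritical.

supercritical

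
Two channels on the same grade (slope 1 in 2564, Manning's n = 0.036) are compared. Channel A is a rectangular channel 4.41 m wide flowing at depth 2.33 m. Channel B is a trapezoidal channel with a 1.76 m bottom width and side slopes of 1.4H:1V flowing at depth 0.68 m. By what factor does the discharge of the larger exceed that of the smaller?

Channel A: Flow area A = b·y = 4.41 × 2.33 = 10.28 m². Wetted perimeter P = b + 2y = 4.41 + 2×2.33 = 9.07 m. Hydraulic radius R = A/P = 10.28/9.07 = 1.133 m. Q_A = (1/0.036)·10.28·1.133^(2/3)·√0.00039 = 6.126 m³/s.
Channel B: With bottom width b = 1.76 m and side slope z = 1.4: A = (b + zy)y = (1.76 + 1.4×0.68)×0.68 = 1.844 m²; P = b + 2y√(1+z²) = 1.76 + 2×0.68×1.72 = 4.1 m. Hydraulic radius R = A/P = 1.844/4.1 = 0.4498 m. Q_B = (1/0.036)·1.844·0.4498^(2/3)·√0.00039 = 0.5939 m³/s.
The larger discharge is 6.126 m³/s and the smaller is 0.5939 m³/s; the ratio is 10.3.

10.3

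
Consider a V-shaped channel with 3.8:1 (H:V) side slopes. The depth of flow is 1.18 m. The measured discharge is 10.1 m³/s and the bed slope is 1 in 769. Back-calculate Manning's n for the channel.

n = 0.013

For a triangular section with side slope z = 3.8: A = zy² = 3.8×1.18² = 5.291 m²; P = 2y√(1+z²) = 2×1.18×3.929 = 9.273 m.
Hydraulic radius R = A/P = 5.291/9.273 = 0.5706 m.
Rearranging Manning's equation: n = (1/Q) A R^(2/3) S^(1/2) = (1/10.1) × 5.291 × 0.5706^(2/3) × √0.0013 = 0.013.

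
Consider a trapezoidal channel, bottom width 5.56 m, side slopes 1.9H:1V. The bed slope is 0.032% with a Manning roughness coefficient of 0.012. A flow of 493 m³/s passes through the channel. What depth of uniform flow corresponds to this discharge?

Manning's equation rearranged: A R^(2/3) = nQ / (1·√S) = 0.012 × 493 / (√0.00032) = 330.7.
At y = 6.11 m: A R^(2/3) = 232.5 — short.
At y = 8.62 m: A R^(2/3) = 511 — over.
At y = 7.14 m: A R^(2/3) = 330.8 — matches.

y_n = 7.14 m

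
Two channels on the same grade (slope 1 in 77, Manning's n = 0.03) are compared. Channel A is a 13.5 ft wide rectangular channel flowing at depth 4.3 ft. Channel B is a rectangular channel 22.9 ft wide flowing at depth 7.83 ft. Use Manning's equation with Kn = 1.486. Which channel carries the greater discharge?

channel B

Channel A: Flow area A = b·y = 13.5 × 4.3 = 58.05 ft². Wetted perimeter P = b + 2y = 13.5 + 2×4.3 = 22.1 ft. Hydraulic radius R = A/P = 58.05/22.1 = 2.627 ft. Q_A = (1.486/0.03)·58.05·2.627^(2/3)·√0.01299 = 623.8 ft³/s.
Channel B: Flow area A = b·y = 22.9 × 7.83 = 179.3 ft². Wetted perimeter P = b + 2y = 22.9 + 2×7.83 = 38.56 ft. Hydraulic radius R = A/P = 179.3/38.56 = 4.65 ft. Q_B = (1.486/0.03)·179.3·4.65^(2/3)·√0.01299 = 2820 ft³/s.
Q_A = 623.8 ft³/s vs Q_B = 2820 ft³/s, so channel B carries more.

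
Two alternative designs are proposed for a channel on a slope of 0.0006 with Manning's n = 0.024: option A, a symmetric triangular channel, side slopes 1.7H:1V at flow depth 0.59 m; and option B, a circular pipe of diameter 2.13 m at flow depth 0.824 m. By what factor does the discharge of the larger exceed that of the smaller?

3.12

Channel A: For a triangular section with side slope z = 1.7: A = zy² = 1.7×0.59² = 0.5918 m²; P = 2y√(1+z²) = 2×0.59×1.972 = 2.327 m. Hydraulic radius R = A/P = 0.5918/2.327 = 0.2543 m. Q_A = (1/0.024)·0.5918·0.2543^(2/3)·√0.0006 = 0.2424 m³/s.
Channel B: For a circular section of diameter D = 2.13 m at depth y = 0.824 m, the central angle is θ = 2 arccos(1 − 2y/D) = 2.685 rad. Then A = (D²/8)(θ − sin θ) = 1.273 m² and P = Dθ/2 = 2.86 m. Hydraulic radius R = A/P = 1.273/2.86 = 0.4451 m. Q_B = (1/0.024)·1.273·0.4451^(2/3)·√0.0006 = 0.7572 m³/s.
The larger discharge is 0.7572 m³/s and the smaller is 0.2424 m³/s; the ratio is 3.12.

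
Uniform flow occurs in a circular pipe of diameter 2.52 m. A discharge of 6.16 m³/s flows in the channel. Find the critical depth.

At critical depth, Q² T / (g A³) = 1, i.e. A³/T = Q²/g = 6.16²/9.81 = 3.868.
Try y = 0.823 m: A³/T = 1.199 — too small.
Try y = 1.21 m: A³/T = 5.272 — too large.
Try y = 1.12 m: A³/T = 3.923 — ≈ 3.868.

y_c = 1.12 m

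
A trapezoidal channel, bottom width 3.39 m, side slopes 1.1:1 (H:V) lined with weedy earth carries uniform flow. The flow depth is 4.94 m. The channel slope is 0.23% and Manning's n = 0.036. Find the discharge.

With bottom width b = 3.39 m and side slope z = 1.1: A = (b + zy)y = (3.39 + 1.1×4.94)×4.94 = 43.59 m²; P = b + 2y√(1+z²) = 3.39 + 2×4.94×1.487 = 18.08 m.
Hydraulic radius R = A/P = 43.59/18.08 = 2.411 m.
Manning's equation: Q = (1/n) A R^(2/3) S^(1/2) = (1/0.036) × 43.59 × 2.411^(2/3) × 0.0023^(1/2) = 104 m³/s.

Q = 104 m³/s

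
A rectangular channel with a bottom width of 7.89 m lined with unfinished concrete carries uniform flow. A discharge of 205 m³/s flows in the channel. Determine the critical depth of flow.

For a rectangular channel, critical depth y_c = (q²/g)^(1/3) where q = Q/b = 205/7.89 = 25.98 m²/s.
So y_c = (25.98²/9.81)^(1/3) = 4.1 m.

y_c = 4.1 m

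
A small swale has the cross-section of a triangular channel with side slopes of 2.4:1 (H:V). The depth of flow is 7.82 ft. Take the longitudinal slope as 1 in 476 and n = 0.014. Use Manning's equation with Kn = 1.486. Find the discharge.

Q = 1680 ft³/s

For a triangular section with side slope z = 2.4: A = zy² = 2.4×7.82² = 146.8 ft²; P = 2y√(1+z²) = 2×7.82×2.6 = 40.66 ft.
Hydraulic radius R = A/P = 146.8/40.66 = 3.609 ft.
Manning's equation: Q = (1.486/n) A R^(2/3) S^(1/2) = (1.486/0.014) × 146.8 × 3.609^(2/3) × 0.002101^(1/2) = 1680 ft³/s.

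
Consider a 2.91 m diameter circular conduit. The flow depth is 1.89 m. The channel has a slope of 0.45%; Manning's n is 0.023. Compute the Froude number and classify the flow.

For a circular section of diameter D = 2.91 m at depth y = 1.89 m, the central angle is θ = 2 arccos(1 − 2y/D) = 3.749 rad. Then A = (D²/8)(θ − sin θ) = 4.572 m² and P = Dθ/2 = 5.455 m.
Hydraulic radius R = A/P = 4.572/5.455 = 0.8382 m.
V = (1/n) R^(2/3) √S = (1/0.023) × 0.8382^(2/3) × √0.0045 = 2.593 m/s. Hydraulic depth D_h = A/T = 4.572/2.777 = 1.646 m.
Froude number Fr = V/√(g·D_h) = 2.593/√(9.81×1.646) = 0.645, which is less than 1, so the flow is subcritical.

subcritical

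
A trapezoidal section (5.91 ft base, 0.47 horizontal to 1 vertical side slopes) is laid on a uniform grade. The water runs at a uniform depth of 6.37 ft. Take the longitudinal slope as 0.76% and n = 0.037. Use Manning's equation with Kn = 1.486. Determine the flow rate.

Q = 398 ft³/s

With bottom width b = 5.91 ft and side slope z = 0.47: A = (b + zy)y = (5.91 + 0.47×6.37)×6.37 = 56.72 ft²; P = b + 2y√(1+z²) = 5.91 + 2×6.37×1.105 = 19.99 ft.
Hydraulic radius R = A/P = 56.72/19.99 = 2.838 ft.
Manning's equation: Q = (1.486/n) A R^(2/3) S^(1/2) = (1.486/0.037) × 56.72 × 2.838^(2/3) × 0.0076^(1/2) = 398 ft³/s.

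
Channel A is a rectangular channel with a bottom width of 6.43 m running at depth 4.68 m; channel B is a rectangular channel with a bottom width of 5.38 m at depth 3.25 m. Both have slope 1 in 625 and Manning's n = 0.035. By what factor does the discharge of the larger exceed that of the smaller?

2.04

Channel A: Flow area A = b·y = 6.43 × 4.68 = 30.09 m². Wetted perimeter P = b + 2y = 6.43 + 2×4.68 = 15.79 m. Hydraulic radius R = A/P = 30.09/15.79 = 1.906 m. Q_A = (1/0.035)·30.09·1.906^(2/3)·√0.0016 = 52.86 m³/s.
Channel B: Flow area A = b·y = 5.38 × 3.25 = 17.48 m². Wetted perimeter P = b + 2y = 5.38 + 2×3.25 = 11.88 m. Hydraulic radius R = A/P = 17.48/11.88 = 1.472 m. Q_B = (1/0.035)·17.48·1.472^(2/3)·√0.0016 = 25.86 m³/s.
The larger discharge is 52.86 m³/s and the smaller is 25.86 m³/s; the ratio is 2.04.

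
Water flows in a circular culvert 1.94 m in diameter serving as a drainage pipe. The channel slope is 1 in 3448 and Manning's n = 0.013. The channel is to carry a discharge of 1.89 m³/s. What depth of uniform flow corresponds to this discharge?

y_n = 1.3 m

Manning's equation rearranged: A R^(2/3) = nQ / (1·√S) = 0.013 × 1.89 / (√0.00029) = 1.443.
Trying y = 1.57 m: A R^(2/3) = 1.803 — high.
Trying y = 1.13 m: A R^(2/3) = 1.171 — low.
Trying y = 1.3 m: A R^(2/3) = 1.441 — close enough.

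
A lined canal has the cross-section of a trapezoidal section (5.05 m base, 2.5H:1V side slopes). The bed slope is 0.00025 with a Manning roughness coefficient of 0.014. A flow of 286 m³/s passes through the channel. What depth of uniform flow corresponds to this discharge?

Manning's equation rearranged: A R^(2/3) = nQ / (1·√S) = 0.014 × 286 / (√0.00025) = 253.2.
Try y = 6.56 m: A R^(2/3) = 323.4 — high.
Try y = 5.91 m: A R^(2/3) = 253.2 — matches.

y_n = 5.91 m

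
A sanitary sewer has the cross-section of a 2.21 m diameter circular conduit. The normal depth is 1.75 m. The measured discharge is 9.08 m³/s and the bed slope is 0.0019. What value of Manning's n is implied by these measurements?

For a circular section of diameter D = 2.21 m at depth y = 1.75 m, the central angle is θ = 2 arccos(1 − 2y/D) = 4.388 rad. Then A = (D²/8)(θ − sin θ) = 3.258 m² and P = Dθ/2 = 4.849 m.
Hydraulic radius R = A/P = 3.258/4.849 = 0.6718 m.
Rearranging Manning's equation: n = (1/Q) A R^(2/3) S^(1/2) = (1/9.08) × 3.258 × 0.6718^(2/3) × √0.0019 = 0.012.

n = 0.012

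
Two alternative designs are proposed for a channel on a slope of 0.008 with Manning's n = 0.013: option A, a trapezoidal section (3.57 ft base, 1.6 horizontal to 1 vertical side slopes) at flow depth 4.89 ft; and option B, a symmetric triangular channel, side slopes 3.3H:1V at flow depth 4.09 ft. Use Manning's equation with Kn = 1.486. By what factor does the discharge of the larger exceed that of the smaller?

Channel A: With bottom width b = 3.57 ft and side slope z = 1.6: A = (b + zy)y = (3.57 + 1.6×4.89)×4.89 = 55.72 ft²; P = b + 2y√(1+z²) = 3.57 + 2×4.89×1.887 = 22.02 ft. Hydraulic radius R = A/P = 55.72/22.02 = 2.53 ft. Q_A = (1.486/0.013)·55.72·2.53^(2/3)·√0.008 = 1058 ft³/s.
Channel B: For a triangular section with side slope z = 3.3: A = zy² = 3.3×4.09² = 55.2 ft²; P = 2y√(1+z²) = 2×4.09×3.448 = 28.21 ft. Hydraulic radius R = A/P = 55.2/28.21 = 1.957 ft. Q_B = (1.486/0.013)·55.2·1.957^(2/3)·√0.008 = 883.1 ft³/s.
The larger discharge is 1058 ft³/s and the smaller is 883.1 ft³/s; the ratio is 1.2.

1.2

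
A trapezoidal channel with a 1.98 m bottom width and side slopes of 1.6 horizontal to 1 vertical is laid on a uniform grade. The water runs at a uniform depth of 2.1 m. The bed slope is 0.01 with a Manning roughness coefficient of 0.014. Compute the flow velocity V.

With bottom width b = 1.98 m and side slope z = 1.6: A = (b + zy)y = (1.98 + 1.6×2.1)×2.1 = 11.21 m²; P = b + 2y√(1+z²) = 1.98 + 2×2.1×1.887 = 9.905 m.
Hydraulic radius R = A/P = 11.21/9.905 = 1.132 m.
From Manning's equation, V = (1/n) R^(2/3) S^(1/2) = (1/0.014) × 1.132^(2/3) × 0.01^(1/2) = 7.76 m/s.

V = 7.76 m/s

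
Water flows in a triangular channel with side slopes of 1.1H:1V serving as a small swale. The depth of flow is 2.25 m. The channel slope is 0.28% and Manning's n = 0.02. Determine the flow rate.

For a triangular section with side slope z = 1.1: A = zy² = 1.1×2.25² = 5.569 m²; P = 2y√(1+z²) = 2×2.25×1.487 = 6.69 m.
Hydraulic radius R = A/P = 5.569/6.69 = 0.8324 m.
Manning's equation: Q = (1/n) A R^(2/3) S^(1/2) = (1/0.02) × 5.569 × 0.8324^(2/3) × 0.0028^(1/2) = 13 m³/s.

Q = 13 m³/s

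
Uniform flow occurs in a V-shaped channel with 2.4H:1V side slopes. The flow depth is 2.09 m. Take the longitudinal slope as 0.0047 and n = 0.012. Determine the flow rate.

Q = 58.5 m³/s

For a triangular section with side slope z = 2.4: A = zy² = 2.4×2.09² = 10.48 m²; P = 2y√(1+z²) = 2×2.09×2.6 = 10.87 m.
Hydraulic radius R = A/P = 10.48/10.87 = 0.9646 m.
Manning's equation: Q = (1/n) A R^(2/3) S^(1/2) = (1/0.012) × 10.48 × 0.9646^(2/3) × 0.0047^(1/2) = 58.5 m³/s.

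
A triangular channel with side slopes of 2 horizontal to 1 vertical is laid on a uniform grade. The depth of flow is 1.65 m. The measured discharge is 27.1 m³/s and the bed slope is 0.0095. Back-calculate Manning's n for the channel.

n = 0.016

For a triangular section with side slope z = 2: A = zy² = 2×1.65² = 5.445 m²; P = 2y√(1+z²) = 2×1.65×2.236 = 7.379 m.
Hydraulic radius R = A/P = 5.445/7.379 = 0.7379 m.
Rearranging Manning's equation: n = (1/Q) A R^(2/3) S^(1/2) = (1/27.1) × 5.445 × 0.7379^(2/3) × √0.0095 = 0.016.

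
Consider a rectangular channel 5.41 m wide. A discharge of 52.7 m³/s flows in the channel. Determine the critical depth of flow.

For a rectangular channel, critical depth y_c = (q²/g)^(1/3) where q = Q/b = 52.7/5.41 = 9.741 m²/s.
So y_c = (9.741²/9.81)^(1/3) = 2.13 m.

y_c = 2.13 m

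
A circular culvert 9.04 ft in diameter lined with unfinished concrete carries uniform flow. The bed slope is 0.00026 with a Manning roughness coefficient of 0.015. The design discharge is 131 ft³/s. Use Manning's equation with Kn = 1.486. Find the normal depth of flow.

Manning's equation rearranged: A R^(2/3) = nQ / (1.486·√S) = 0.015 × 131 / (1.486 × √0.00026) = 82.01.
Trying y = 7.25 ft: A R^(2/3) = 108.3 — over.
Trying y = 4.72 ft: A R^(2/3) = 59.44 — short.
Trying y = 5.8 ft: A R^(2/3) = 82.06 — matches.

y_n = 5.8 ft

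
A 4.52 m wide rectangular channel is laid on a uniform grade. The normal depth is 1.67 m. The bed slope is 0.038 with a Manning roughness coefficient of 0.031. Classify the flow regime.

supercritical

Flow area A = b·y = 4.52 × 1.67 = 7.548 m². Wetted perimeter P = b + 2y = 4.52 + 2×1.67 = 7.86 m.
Hydraulic radius R = A/P = 7.548/7.86 = 0.9604 m.
V = (1/n) R^(2/3) √S = (1/0.031) × 0.9604^(2/3) × √0.038 = 6.121 m/s. Hydraulic depth D_h = A/T = 7.548/4.52 = 1.67 m.
Froude number Fr = V/√(g·D_h) = 6.121/√(9.81×1.67) = 1.51, which is greater than 1, so the flow is supercritical.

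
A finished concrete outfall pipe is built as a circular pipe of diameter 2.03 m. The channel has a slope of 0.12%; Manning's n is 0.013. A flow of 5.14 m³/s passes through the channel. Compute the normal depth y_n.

Manning's equation rearranged: A R^(2/3) = nQ / (1·√S) = 0.013 × 5.14 / (√0.0012) = 1.929.
Trying y = 1.89 m: A R^(2/3) = 2.214 — too large.
Trying y = 1.28 m: A R^(2/3) = 1.491 — too small.
Trying y = 1.56 m: A R^(2/3) = 1.93 — matches.

y_n = 1.56 m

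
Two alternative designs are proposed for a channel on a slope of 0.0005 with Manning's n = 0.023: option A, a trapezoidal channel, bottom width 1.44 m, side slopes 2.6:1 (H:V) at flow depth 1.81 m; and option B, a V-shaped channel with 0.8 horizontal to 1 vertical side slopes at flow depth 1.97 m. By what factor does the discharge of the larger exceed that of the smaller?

4.84

Channel A: With bottom width b = 1.44 m and side slope z = 2.6: A = (b + zy)y = (1.44 + 2.6×1.81)×1.81 = 11.12 m²; P = b + 2y√(1+z²) = 1.44 + 2×1.81×2.786 = 11.52 m. Hydraulic radius R = A/P = 11.12/11.52 = 0.9653 m. Q_A = (1/0.023)·11.12·0.9653^(2/3)·√0.0005 = 10.56 m³/s.
Channel B: For a triangular section with side slope z = 0.8: A = zy² = 0.8×1.97² = 3.105 m²; P = 2y√(1+z²) = 2×1.97×1.281 = 5.046 m. Hydraulic radius R = A/P = 3.105/5.046 = 0.6153 m. Q_B = (1/0.023)·3.105·0.6153^(2/3)·√0.0005 = 2.184 m³/s.
The larger discharge is 10.56 m³/s and the smaller is 2.184 m³/s; the ratio is 4.84.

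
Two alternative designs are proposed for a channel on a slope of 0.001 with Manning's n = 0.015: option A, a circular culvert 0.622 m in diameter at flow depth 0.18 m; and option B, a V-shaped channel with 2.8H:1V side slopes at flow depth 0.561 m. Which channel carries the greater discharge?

Channel A: For a circular section of diameter D = 0.622 m at depth y = 0.18 m, the central angle is θ = 2 arccos(1 − 2y/D) = 2.272 rad. Then A = (D²/8)(θ − sin θ) = 0.07293 m² and P = Dθ/2 = 0.7066 m. Hydraulic radius R = A/P = 0.07293/0.7066 = 0.1032 m. Q_A = (1/0.015)·0.07293·0.1032^(2/3)·√0.001 = 0.03383 m³/s.
Channel B: For a triangular section with side slope z = 2.8: A = zy² = 2.8×0.561² = 0.8812 m²; P = 2y√(1+z²) = 2×0.561×2.973 = 3.336 m. Hydraulic radius R = A/P = 0.8812/3.336 = 0.2642 m. Q_B = (1/0.015)·0.8812·0.2642^(2/3)·√0.001 = 0.7648 m³/s.
Q_A = 0.03383 m³/s vs Q_B = 0.7648 m³/s, so channel B carries more.

channel B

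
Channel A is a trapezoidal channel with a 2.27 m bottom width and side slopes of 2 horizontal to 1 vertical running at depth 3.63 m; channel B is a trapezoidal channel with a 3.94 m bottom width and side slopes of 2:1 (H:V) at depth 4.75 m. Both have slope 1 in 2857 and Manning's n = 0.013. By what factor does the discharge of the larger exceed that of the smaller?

Channel A: With bottom width b = 2.27 m and side slope z = 2: A = (b + zy)y = (2.27 + 2×3.63)×3.63 = 34.59 m²; P = b + 2y√(1+z²) = 2.27 + 2×3.63×2.236 = 18.5 m. Hydraulic radius R = A/P = 34.59/18.5 = 1.87 m. Q_A = (1/0.013)·34.59·1.87^(2/3)·√0.00035 = 75.55 m³/s.
Channel B: With bottom width b = 3.94 m and side slope z = 2: A = (b + zy)y = (3.94 + 2×4.75)×4.75 = 63.84 m²; P = b + 2y√(1+z²) = 3.94 + 2×4.75×2.236 = 25.18 m. Hydraulic radius R = A/P = 63.84/25.18 = 2.535 m. Q_B = (1/0.013)·63.84·2.535^(2/3)·√0.00035 = 170.8 m³/s.
The larger discharge is 170.8 m³/s and the smaller is 75.55 m³/s; the ratio is 2.26.

2.26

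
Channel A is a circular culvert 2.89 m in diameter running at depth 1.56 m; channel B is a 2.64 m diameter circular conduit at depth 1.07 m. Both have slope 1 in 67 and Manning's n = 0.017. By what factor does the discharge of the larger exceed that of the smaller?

Channel A: For a circular section of diameter D = 2.89 m at depth y = 1.56 m, the central angle is θ = 2 arccos(1 − 2y/D) = 3.301 rad. Then A = (D²/8)(θ − sin θ) = 3.612 m² and P = Dθ/2 = 4.77 m. Hydraulic radius R = A/P = 3.612/4.77 = 0.7572 m. Q_A = (1/0.017)·3.612·0.7572^(2/3)·√0.01493 = 21.56 m³/s.
Channel B: For a circular section of diameter D = 2.64 m at depth y = 1.07 m, the central angle is θ = 2 arccos(1 − 2y/D) = 2.761 rad. Then A = (D²/8)(θ − sin θ) = 2.081 m² and P = Dθ/2 = 3.644 m. Hydraulic radius R = A/P = 2.081/3.644 = 0.5711 m. Q_B = (1/0.017)·2.081·0.5711^(2/3)·√0.01493 = 10.29 m³/s.
The larger discharge is 21.56 m³/s and the smaller is 10.29 m³/s; the ratio is 2.09.

2.09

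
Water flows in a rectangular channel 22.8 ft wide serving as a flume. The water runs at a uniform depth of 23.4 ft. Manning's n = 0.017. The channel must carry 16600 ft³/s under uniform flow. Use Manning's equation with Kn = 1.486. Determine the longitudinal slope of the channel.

S = 0.00838

Flow area A = b·y = 22.8 × 23.4 = 533.5 ft². Wetted perimeter P = b + 2y = 22.8 + 2×23.4 = 69.6 ft.
Hydraulic radius R = A/P = 533.5/69.6 = 7.666 ft.
From Manning's equation, S = [nQ / (1.486 A R^(2/3))]² = [0.017 × 16600 / (1.486 × 533.5 × 7.666^(2/3))]² = 0.00838.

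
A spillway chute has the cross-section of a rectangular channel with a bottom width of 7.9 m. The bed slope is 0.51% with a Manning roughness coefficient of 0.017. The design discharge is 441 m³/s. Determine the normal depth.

Manning's equation rearranged: A R^(2/3) = nQ / (1·√S) = 0.017 × 441 / (√0.0051) = 105.
Trying y = 8.79 m: A R^(2/3) = 135.5 — over.
Trying y = 5.53 m: A R^(2/3) = 76.21 — short.
Trying y = 7.13 m: A R^(2/3) = 104.9 — close enough.

y_n = 7.13 m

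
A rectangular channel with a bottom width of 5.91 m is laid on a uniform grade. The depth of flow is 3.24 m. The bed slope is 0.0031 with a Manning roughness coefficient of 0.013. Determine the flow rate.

Q = 110 m³/s

Flow area A = b·y = 5.91 × 3.24 = 19.15 m². Wetted perimeter P = b + 2y = 5.91 + 2×3.24 = 12.39 m.
Hydraulic radius R = A/P = 19.15/12.39 = 1.545 m.
Manning's equation: Q = (1/n) A R^(2/3) S^(1/2) = (1/0.013) × 19.15 × 1.545^(2/3) × 0.0031^(1/2) = 110 m³/s.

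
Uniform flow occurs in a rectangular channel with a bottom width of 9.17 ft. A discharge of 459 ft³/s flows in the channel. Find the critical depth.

y_c = 4.27 ft

For a rectangular channel, critical depth y_c = (q²/g)^(1/3) where q = Q/b = 459/9.17 = 50.05 ft²/s.
So y_c = (50.05²/32.2)^(1/3) = 4.27 ft.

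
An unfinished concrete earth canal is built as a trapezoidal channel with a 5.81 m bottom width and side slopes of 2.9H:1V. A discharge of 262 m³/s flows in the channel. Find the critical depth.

At critical depth, Q² T / (g A³) = 1, i.e. A³/T = Q²/g = 262²/9.81 = 6997.
At y = 4.37 m: A³/T = 16910 — too large.
At y = 3.08 m: A³/T = 3954 — too small.
At y = 3.54 m: A³/T = 6997 — matches.

y_c = 3.54 m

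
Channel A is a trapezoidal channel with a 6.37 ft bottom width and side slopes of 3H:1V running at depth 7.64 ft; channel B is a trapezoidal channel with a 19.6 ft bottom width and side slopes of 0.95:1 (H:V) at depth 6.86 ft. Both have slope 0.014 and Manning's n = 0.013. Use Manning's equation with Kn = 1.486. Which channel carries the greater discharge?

Channel A: With bottom width b = 6.37 ft and side slope z = 3: A = (b + zy)y = (6.37 + 3×7.64)×7.64 = 223.8 ft²; P = b + 2y√(1+z²) = 6.37 + 2×7.64×3.162 = 54.69 ft. Hydraulic radius R = A/P = 223.8/54.69 = 4.092 ft. Q_A = (1.486/0.013)·223.8·4.092^(2/3)·√0.014 = 7743 ft³/s.
Channel B: With bottom width b = 19.6 ft and side slope z = 0.95: A = (b + zy)y = (19.6 + 0.95×6.86)×6.86 = 179.2 ft²; P = b + 2y√(1+z²) = 19.6 + 2×6.86×1.379 = 38.52 ft. Hydraulic radius R = A/P = 179.2/38.52 = 4.651 ft. Q_B = (1.486/0.013)·179.2·4.651^(2/3)·√0.014 = 6751 ft³/s.
Q_A = 7743 ft³/s vs Q_B = 6751 ft³/s, so channel A carries more.

channel A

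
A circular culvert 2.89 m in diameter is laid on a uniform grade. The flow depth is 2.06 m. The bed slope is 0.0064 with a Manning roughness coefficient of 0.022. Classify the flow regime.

For a circular section of diameter D = 2.89 m at depth y = 2.06 m, the central angle is θ = 2 arccos(1 − 2y/D) = 4.021 rad. Then A = (D²/8)(θ − sin θ) = 5.002 m² and P = Dθ/2 = 5.81 m.
Hydraulic radius R = A/P = 5.002/5.81 = 0.8609 m.
V = (1/n) R^(2/3) √S = (1/0.022) × 0.8609^(2/3) × √0.0064 = 3.291 m/s. Hydraulic depth D_h = A/T = 5.002/2.615 = 1.913 m.
Froude number Fr = V/√(g·D_h) = 3.291/√(9.81×1.913) = 0.76, which is less than 1, so the flow is subcritical.

subcritical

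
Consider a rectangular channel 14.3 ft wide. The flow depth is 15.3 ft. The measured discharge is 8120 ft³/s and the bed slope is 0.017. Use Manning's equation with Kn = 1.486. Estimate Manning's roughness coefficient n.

n = 0.015

Flow area A = b·y = 14.3 × 15.3 = 218.8 ft². Wetted perimeter P = b + 2y = 14.3 + 2×15.3 = 44.9 ft.
Hydraulic radius R = A/P = 218.8/44.9 = 4.873 ft.
Rearranging Manning's equation: n = (1.486/Q) A R^(2/3) S^(1/2) = (1.486/8120) × 218.8 × 4.873^(2/3) × √0.017 = 0.015.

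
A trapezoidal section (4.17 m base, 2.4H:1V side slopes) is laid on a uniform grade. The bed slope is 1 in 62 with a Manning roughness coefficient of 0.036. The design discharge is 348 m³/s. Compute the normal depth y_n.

Manning's equation rearranged: A R^(2/3) = nQ / (1·√S) = 0.036 × 348 / (√0.01613) = 98.65.
Trying y = 3.35 m: A R^(2/3) = 62.63 — low.
Trying y = 5 m: A R^(2/3) = 156 — high.
Trying y = 4.1 m: A R^(2/3) = 98.73 — close enough.

y_n = 4.1 m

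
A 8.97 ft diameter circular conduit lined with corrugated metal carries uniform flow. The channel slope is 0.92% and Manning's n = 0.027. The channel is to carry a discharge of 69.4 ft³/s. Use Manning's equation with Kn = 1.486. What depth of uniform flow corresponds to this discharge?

Manning's equation rearranged: A R^(2/3) = nQ / (1.486·√S) = 0.027 × 69.4 / (1.486 × √0.0092) = 13.15.
At y = 2.37 ft: A R^(2/3) = 16.54 — over.
At y = 1.77 ft: A R^(2/3) = 9.226 — short.
At y = 2.11 ft: A R^(2/3) = 13.14 — ≈ 13.15.

y_n = 2.11 ft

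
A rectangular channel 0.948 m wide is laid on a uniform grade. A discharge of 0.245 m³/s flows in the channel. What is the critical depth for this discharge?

y_c = 0.19 m

For a rectangular channel, critical depth y_c = (q²/g)^(1/3) where q = Q/b = 0.245/0.948 = 0.2584 m²/s.
So y_c = (0.2584²/9.81)^(1/3) = 0.19 m.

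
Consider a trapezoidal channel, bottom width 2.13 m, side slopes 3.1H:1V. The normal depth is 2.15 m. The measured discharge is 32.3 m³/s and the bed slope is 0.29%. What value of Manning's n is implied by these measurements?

n = 0.035

With bottom width b = 2.13 m and side slope z = 3.1: A = (b + zy)y = (2.13 + 3.1×2.15)×2.15 = 18.91 m²; P = b + 2y√(1+z²) = 2.13 + 2×2.15×3.257 = 16.14 m.
Hydraulic radius R = A/P = 18.91/16.14 = 1.172 m.
Rearranging Manning's equation: n = (1/Q) A R^(2/3) S^(1/2) = (1/32.3) × 18.91 × 1.172^(2/3) × √0.0029 = 0.035.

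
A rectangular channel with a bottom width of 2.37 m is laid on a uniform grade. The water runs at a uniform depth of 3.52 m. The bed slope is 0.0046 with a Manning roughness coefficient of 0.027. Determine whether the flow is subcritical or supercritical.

subcritical

Flow area A = b·y = 2.37 × 3.52 = 8.342 m². Wetted perimeter P = b + 2y = 2.37 + 2×3.52 = 9.41 m.
Hydraulic radius R = A/P = 8.342/9.41 = 0.8865 m.
V = (1/n) R^(2/3) √S = (1/0.027) × 0.8865^(2/3) × √0.0046 = 2.318 m/s. Hydraulic depth D_h = A/T = 8.342/2.37 = 3.52 m.
Froude number Fr = V/√(g·D_h) = 2.318/√(9.81×3.52) = 0.394, which is less than 1, so the flow is subcritical.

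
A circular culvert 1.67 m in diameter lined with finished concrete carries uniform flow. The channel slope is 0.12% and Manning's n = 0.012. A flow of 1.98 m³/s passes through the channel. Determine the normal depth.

y_n = 0.894 m

Manning's equation rearranged: A R^(2/3) = nQ / (1·√S) = 0.012 × 1.98 / (√0.0012) = 0.6859.
Try y = 0.786 m: A R^(2/3) = 0.5514 — short.
Try y = 0.894 m: A R^(2/3) = 0.6857 — matches.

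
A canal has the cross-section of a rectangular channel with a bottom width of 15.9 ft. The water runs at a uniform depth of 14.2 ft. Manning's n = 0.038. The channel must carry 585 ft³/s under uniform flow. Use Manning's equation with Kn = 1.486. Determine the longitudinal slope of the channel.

S = 0.000501

Flow area A = b·y = 15.9 × 14.2 = 225.8 ft². Wetted perimeter P = b + 2y = 15.9 + 2×14.2 = 44.3 ft.
Hydraulic radius R = A/P = 225.8/44.3 = 5.097 ft.
From Manning's equation, S = [nQ / (1.486 A R^(2/3))]² = [0.038 × 585 / (1.486 × 225.8 × 5.097^(2/3))]² = 0.000501.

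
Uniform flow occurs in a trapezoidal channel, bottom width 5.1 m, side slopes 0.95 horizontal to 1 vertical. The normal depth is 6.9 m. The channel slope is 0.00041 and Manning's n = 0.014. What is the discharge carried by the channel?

With bottom width b = 5.1 m and side slope z = 0.95: A = (b + zy)y = (5.1 + 0.95×6.9)×6.9 = 80.42 m²; P = b + 2y√(1+z²) = 5.1 + 2×6.9×1.379 = 24.13 m.
Hydraulic radius R = A/P = 80.42/24.13 = 3.332 m.
Manning's equation: Q = (1/n) A R^(2/3) S^(1/2) = (1/0.014) × 80.42 × 3.332^(2/3) × 0.00041^(1/2) = 259 m³/s.

Q = 259 m³/s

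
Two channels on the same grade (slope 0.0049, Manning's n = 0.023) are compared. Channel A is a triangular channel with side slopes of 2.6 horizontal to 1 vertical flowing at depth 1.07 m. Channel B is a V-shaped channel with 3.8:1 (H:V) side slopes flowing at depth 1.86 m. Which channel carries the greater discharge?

channel B

Channel A: For a triangular section with side slope z = 2.6: A = zy² = 2.6×1.07² = 2.977 m²; P = 2y√(1+z²) = 2×1.07×2.786 = 5.961 m. Hydraulic radius R = A/P = 2.977/5.961 = 0.4993 m. Q_A = (1/0.023)·2.977·0.4993^(2/3)·√0.0049 = 5.702 m³/s.
Channel B: For a triangular section with side slope z = 3.8: A = zy² = 3.8×1.86² = 13.15 m²; P = 2y√(1+z²) = 2×1.86×3.929 = 14.62 m. Hydraulic radius R = A/P = 13.15/14.62 = 0.8994 m. Q_B = (1/0.023)·13.15·0.8994^(2/3)·√0.0049 = 37.28 m³/s.
Q_A = 5.702 m³/s vs Q_B = 37.28 m³/s, so channel B carries more.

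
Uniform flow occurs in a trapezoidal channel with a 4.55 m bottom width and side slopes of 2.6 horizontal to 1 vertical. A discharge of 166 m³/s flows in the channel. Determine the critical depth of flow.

y_c = 3.08 m

At critical depth, Q² T / (g A³) = 1, i.e. A³/T = Q²/g = 166²/9.81 = 2809.
Try y = 2.56 m: A³/T = 1322 — short.
Try y = 3.71 m: A³/T = 6127 — over.
Try y = 3.08 m: A³/T = 2814 — close enough.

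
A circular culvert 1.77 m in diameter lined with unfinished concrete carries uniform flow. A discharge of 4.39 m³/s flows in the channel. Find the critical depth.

y_c = 1.04 m

At critical depth, Q² T / (g A³) = 1, i.e. A³/T = Q²/g = 4.39²/9.81 = 1.965.
At y = 0.8 m: A³/T = 0.7151 — low.
At y = 1.14 m: A³/T = 2.774 — high.
At y = 1.04 m: A³/T = 1.949 — close enough.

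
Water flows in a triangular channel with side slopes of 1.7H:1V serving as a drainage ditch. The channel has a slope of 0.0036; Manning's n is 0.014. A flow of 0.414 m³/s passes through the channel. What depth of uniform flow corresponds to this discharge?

y_n = 0.421 m

Manning's equation rearranged: A R^(2/3) = nQ / (1·√S) = 0.014 × 0.414 / (√0.0036) = 0.0966.
At y = 0.362 m: A R^(2/3) = 0.06456 — low.
At y = 0.496 m: A R^(2/3) = 0.1495 — high.
At y = 0.421 m: A R^(2/3) = 0.09657 — matches.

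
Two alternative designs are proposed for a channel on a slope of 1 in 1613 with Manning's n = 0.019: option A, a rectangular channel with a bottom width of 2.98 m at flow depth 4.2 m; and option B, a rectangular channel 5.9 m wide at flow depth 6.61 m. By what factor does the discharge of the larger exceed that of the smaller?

Channel A: Flow area A = b·y = 2.98 × 4.2 = 12.52 m². Wetted perimeter P = b + 2y = 2.98 + 2×4.2 = 11.38 m. Hydraulic radius R = A/P = 12.52/11.38 = 1.1 m. Q_A = (1/0.019)·12.52·1.1^(2/3)·√0.00062 = 17.48 m³/s.
Channel B: Flow area A = b·y = 5.9 × 6.61 = 39 m². Wetted perimeter P = b + 2y = 5.9 + 2×6.61 = 19.12 m. Hydraulic radius R = A/P = 39/19.12 = 2.04 m. Q_B = (1/0.019)·39·2.04^(2/3)·√0.00062 = 82.2 m³/s.
The larger discharge is 82.2 m³/s and the smaller is 17.48 m³/s; the ratio is 4.7.

4.7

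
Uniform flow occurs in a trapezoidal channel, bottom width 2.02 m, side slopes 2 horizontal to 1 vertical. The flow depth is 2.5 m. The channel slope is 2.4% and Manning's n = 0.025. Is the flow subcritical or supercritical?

With bottom width b = 2.02 m and side slope z = 2: A = (b + zy)y = (2.02 + 2×2.5)×2.5 = 17.55 m²; P = b + 2y√(1+z²) = 2.02 + 2×2.5×2.236 = 13.2 m.
Hydraulic radius R = A/P = 17.55/13.2 = 1.33 m.
V = (1/n) R^(2/3) √S = (1/0.025) × 1.33^(2/3) × √0.024 = 7.493 m/s. Hydraulic depth D_h = A/T = 17.55/12.02 = 1.46 m.
Froude number Fr = V/√(g·D_h) = 7.493/√(9.81×1.46) = 1.98, which is greater than 1, so the flow is supercritical.

supercritical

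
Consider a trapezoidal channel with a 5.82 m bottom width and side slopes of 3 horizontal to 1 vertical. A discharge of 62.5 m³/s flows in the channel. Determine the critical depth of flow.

y_c = 1.7 m

At critical depth, Q² T / (g A³) = 1, i.e. A³/T = Q²/g = 62.5²/9.81 = 398.2.
Trying y = 1.92 m: A³/T = 633.8 — over.
Trying y = 1.3 m: A³/T = 148.1 — short.
Trying y = 1.7 m: A³/T = 399.3 — matches.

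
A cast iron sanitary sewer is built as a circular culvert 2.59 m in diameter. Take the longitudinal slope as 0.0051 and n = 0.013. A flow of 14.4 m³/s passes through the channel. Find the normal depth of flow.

Manning's equation rearranged: A R^(2/3) = nQ / (1·√S) = 0.013 × 14.4 / (√0.0051) = 2.621.
Try y = 1.14 m: A R^(2/3) = 1.579 — too small.
Try y = 1.54 m: A R^(2/3) = 2.613 — close enough.

y_n = 1.54 m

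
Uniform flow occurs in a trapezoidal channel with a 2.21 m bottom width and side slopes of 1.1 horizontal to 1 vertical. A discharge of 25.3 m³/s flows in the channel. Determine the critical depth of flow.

y_c = 1.77 m

At critical depth, Q² T / (g A³) = 1, i.e. A³/T = Q²/g = 25.3²/9.81 = 65.25.
At y = 1.38 m: A³/T = 25.96 — short.
At y = 2.19 m: A³/T = 147.3 — over.
At y = 1.77 m: A³/T = 65.26 — ≈ 65.25.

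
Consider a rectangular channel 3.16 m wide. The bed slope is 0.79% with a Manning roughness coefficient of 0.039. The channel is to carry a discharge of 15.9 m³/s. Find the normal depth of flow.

Manning's equation rearranged: A R^(2/3) = nQ / (1·√S) = 0.039 × 15.9 / (√0.0079) = 6.977.
Try y = 1.84 m: A R^(2/3) = 5.218 — too small.
Try y = 2.59 m: A R^(2/3) = 8.082 — too large.
Try y = 2.3 m: A R^(2/3) = 6.957 — ≈ 6.977.

y_n = 2.3 m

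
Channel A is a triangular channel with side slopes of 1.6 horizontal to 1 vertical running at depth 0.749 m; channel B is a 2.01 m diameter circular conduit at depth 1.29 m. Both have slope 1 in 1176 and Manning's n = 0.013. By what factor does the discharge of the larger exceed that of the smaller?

3.57

Channel A: For a triangular section with side slope z = 1.6: A = zy² = 1.6×0.749² = 0.8976 m²; P = 2y√(1+z²) = 2×0.749×1.887 = 2.826 m. Hydraulic radius R = A/P = 0.8976/2.826 = 0.3176 m. Q_A = (1/0.013)·0.8976·0.3176^(2/3)·√0.0008503 = 0.9372 m³/s.
Channel B: For a circular section of diameter D = 2.01 m at depth y = 1.29 m, the central angle is θ = 2 arccos(1 − 2y/D) = 3.717 rad. Then A = (D²/8)(θ − sin θ) = 2.152 m² and P = Dθ/2 = 3.735 m. Hydraulic radius R = A/P = 2.152/3.735 = 0.576 m. Q_B = (1/0.013)·2.152·0.576^(2/3)·√0.0008503 = 3.341 m³/s.
The larger discharge is 3.341 m³/s and the smaller is 0.9372 m³/s; the ratio is 3.57.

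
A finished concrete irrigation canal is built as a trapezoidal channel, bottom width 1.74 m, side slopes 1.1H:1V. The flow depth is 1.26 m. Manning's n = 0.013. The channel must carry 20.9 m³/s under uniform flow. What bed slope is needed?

S = 0.0074

With bottom width b = 1.74 m and side slope z = 1.1: A = (b + zy)y = (1.74 + 1.1×1.26)×1.26 = 3.939 m²; P = b + 2y√(1+z²) = 1.74 + 2×1.26×1.487 = 5.486 m.
Hydraulic radius R = A/P = 3.939/5.486 = 0.7179 m.
From Manning's equation, S = [nQ / (1 A R^(2/3))]² = [0.013 × 20.9 / (1 × 3.939 × 0.7179^(2/3))]² = 0.0074.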